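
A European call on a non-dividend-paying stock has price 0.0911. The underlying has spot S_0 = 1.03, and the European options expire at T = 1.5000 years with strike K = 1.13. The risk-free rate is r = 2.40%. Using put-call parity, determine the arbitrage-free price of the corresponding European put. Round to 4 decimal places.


Put-call parity: C - P = S_0 * exp(-qT) - K * exp(-rT).
S_0 * exp(-qT) = 1.0300 * 1.00000000 = 1.03000000
K * exp(-rT) = 1.1300 * 0.96464029 = 1.09004353
P = C - S*exp(-qT) + K*exp(-rT)
P = 0.0911 - 1.03000000 + 1.09004353 = 0.1511

Answer: Put price = 0.1511


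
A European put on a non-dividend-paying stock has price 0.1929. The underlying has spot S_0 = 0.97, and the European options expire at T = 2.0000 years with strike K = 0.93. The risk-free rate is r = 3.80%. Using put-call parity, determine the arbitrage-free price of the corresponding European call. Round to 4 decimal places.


Put-call parity: C - P = S_0 * exp(-qT) - K * exp(-rT).
S_0 * exp(-qT) = 0.9700 * 1.00000000 = 0.97000000
K * exp(-rT) = 0.9300 * 0.92681621 = 0.86193907
C = P + S*exp(-qT) - K*exp(-rT)
C = 0.1929 + 0.97000000 - 0.86193907 = 0.3010

Answer: Call price = 0.3010


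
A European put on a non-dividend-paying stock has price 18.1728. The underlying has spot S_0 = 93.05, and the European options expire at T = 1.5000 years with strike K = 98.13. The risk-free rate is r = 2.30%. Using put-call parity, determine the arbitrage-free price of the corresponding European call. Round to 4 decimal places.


Answer: Call price = 16.4206

Derivation:
Put-call parity: C - P = S_0 * exp(-qT) - K * exp(-rT).
S_0 * exp(-qT) = 93.0500 * 1.00000000 = 93.05000000
K * exp(-rT) = 98.1300 * 0.96608834 = 94.80224877
C = P + S*exp(-qT) - K*exp(-rT)
C = 18.1728 + 93.05000000 - 94.80224877 = 16.4206


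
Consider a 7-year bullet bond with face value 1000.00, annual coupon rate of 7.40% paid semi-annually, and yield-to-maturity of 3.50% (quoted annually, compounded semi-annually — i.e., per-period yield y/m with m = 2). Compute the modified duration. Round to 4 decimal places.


Coupon per period c = face * coupon_rate / m = 37.000000
Periods per year m = 2; per-period yield y/m = 0.017500
Number of cashflows N = 14
Cashflows (t years, CF_t, discount factor 1/(1+y/m)^(m*t), PV):
  t = 0.5000: CF_t = 37.000000, DF = 0.982801, PV = 36.363636
  t = 1.0000: CF_t = 37.000000, DF = 0.965898, PV = 35.738218
  t = 1.5000: CF_t = 37.000000, DF = 0.949285, PV = 35.123555
  t = 2.0000: CF_t = 37.000000, DF = 0.932959, PV = 34.519465
  t = 2.5000: CF_t = 37.000000, DF = 0.916913, PV = 33.925764
  t = 3.0000: CF_t = 37.000000, DF = 0.901143, PV = 33.342274
  t = 3.5000: CF_t = 37.000000, DF = 0.885644, PV = 32.768820
  t = 4.0000: CF_t = 37.000000, DF = 0.870412, PV = 32.205228
  t = 4.5000: CF_t = 37.000000, DF = 0.855441, PV = 31.651330
  t = 5.0000: CF_t = 37.000000, DF = 0.840729, PV = 31.106958
  t = 5.5000: CF_t = 37.000000, DF = 0.826269, PV = 30.571949
  t = 6.0000: CF_t = 37.000000, DF = 0.812058, PV = 30.046142
  t = 6.5000: CF_t = 37.000000, DF = 0.798091, PV = 29.529377
  t = 7.0000: CF_t = 1037.000000, DF = 0.784365, PV = 813.386398
Price P = sum_t PV_t = 1240.279114
First compute Macaulay numerator sum_t t * PV_t:
  t * PV_t at t = 0.5000: 18.181818
  t * PV_t at t = 1.0000: 35.738218
  t * PV_t at t = 1.5000: 52.685333
  t * PV_t at t = 2.0000: 69.038929
  t * PV_t at t = 2.5000: 84.814410
  t * PV_t at t = 3.0000: 100.026822
  t * PV_t at t = 3.5000: 114.690869
  t * PV_t at t = 4.0000: 128.820913
  t * PV_t at t = 4.5000: 142.430985
  t * PV_t at t = 5.0000: 155.534791
  t * PV_t at t = 5.5000: 168.145720
  t * PV_t at t = 6.0000: 180.276849
  t * PV_t at t = 6.5000: 191.940954
  t * PV_t at t = 7.0000: 5693.704789
Macaulay duration D = 7136.031399 / 1240.279114 = 5.753569
Modified duration = D / (1 + y/m) = 5.753569 / (1 + 0.017500) = 5.654613

Answer: Modified duration = 5.6546


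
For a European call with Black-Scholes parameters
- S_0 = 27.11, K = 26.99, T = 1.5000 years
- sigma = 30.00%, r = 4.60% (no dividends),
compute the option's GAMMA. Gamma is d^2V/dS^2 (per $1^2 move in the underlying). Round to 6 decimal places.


d1 = 0.3835798507; d2 = 0.0161563893
phi(d1) = 0.3706469509; exp(-qT) = 1.0000000000; exp(-rT) = 0.9333266801
Gamma = exp(-qT) * phi(d1) / (S * sigma * sqrt(T)) = 1.0000000000 * 0.3706469509 / (27.1100 * 0.3000 * 1.2247448714) = 0.037210

Answer: Gamma = 0.037210


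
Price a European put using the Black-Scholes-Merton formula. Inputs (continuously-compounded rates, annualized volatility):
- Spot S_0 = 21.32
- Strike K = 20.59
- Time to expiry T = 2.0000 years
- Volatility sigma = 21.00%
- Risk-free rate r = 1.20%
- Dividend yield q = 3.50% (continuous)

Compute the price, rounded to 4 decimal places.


Answer: Price = 2.4730

Derivation:
d1 = (ln(S/K) + (r - q + 0.5*sigma^2) * T) / (sigma * sqrt(T)) = 0.11091501
d2 = d1 - sigma * sqrt(T) = -0.18606984
exp(-rT) = 0.97628571; exp(-qT) = 0.93239382
P = K * exp(-rT) * N(-d2) - S_0 * exp(-qT) * N(-d1)
N(-d1) = 0.45584187; N(-d2) = 0.57380500
P = 20.5900 * 0.97628571 * 0.57380500 - 21.3200 * 0.93239382 * 0.45584187 = 2.4730


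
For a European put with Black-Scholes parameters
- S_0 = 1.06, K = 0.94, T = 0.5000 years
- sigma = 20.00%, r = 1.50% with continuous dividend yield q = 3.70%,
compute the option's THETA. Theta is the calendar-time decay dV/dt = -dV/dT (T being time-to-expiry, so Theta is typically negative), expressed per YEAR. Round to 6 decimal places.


Answer: Theta = -0.045479

Derivation:
d1 = 0.8424775084; d2 = 0.7010561522
phi(d1) = 0.2797601334; exp(-qT) = 0.9816700746; exp(-rT) = 0.9925280548
Theta = -S*exp(-qT)*phi(d1)*sigma/(2*sqrt(T)) + r*K*exp(-rT)*N(-d2) - q*S*exp(-qT)*N(-d1)
N(-d1) = 0.1997603620; N(-d2) = 0.2416339865; sqrt(T) = 0.7071067812
Term 1 = -1.0600 * 0.9816700746 * 0.2797601334 * 0.2000 / (2 * 0.7071067812) = -0.0411691823
Term 2 = 0.0150 * 0.9400 * 0.9925280548 * 0.2416339865 = 0.0033815820
Term 3 = -0.0370 * 1.0600 * 0.9816700746 * 0.1997603620 = -0.0076909937
Theta = -0.0411691823 + (0.0033815820) + (-0.0076909937) = -0.045479


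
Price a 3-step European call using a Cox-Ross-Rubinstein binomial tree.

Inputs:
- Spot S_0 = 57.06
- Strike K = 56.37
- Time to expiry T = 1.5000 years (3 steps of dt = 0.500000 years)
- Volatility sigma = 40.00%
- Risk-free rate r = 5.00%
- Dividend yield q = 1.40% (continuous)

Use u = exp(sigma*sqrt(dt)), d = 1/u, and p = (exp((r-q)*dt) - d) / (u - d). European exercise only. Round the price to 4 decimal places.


dt = T/N = 0.500000
u = exp(sigma*sqrt(dt)) = 1.326896; d = 1/u = 0.753638
p = (exp((r-q)*dt) - d) / (u - d) = 0.461441
Discount per step: exp(-r*dt) = 0.975310
Stock lattice S(k, i) with i counting down-moves:
  k=0: S(0,0) = 57.0600
  k=1: S(1,0) = 75.7127; S(1,1) = 43.0026
  k=2: S(2,0) = 100.4629; S(2,1) = 57.0600; S(2,2) = 32.4084
  k=3: S(3,0) = 133.3039; S(3,1) = 75.7127; S(3,2) = 43.0026; S(3,3) = 24.4242
Terminal payoffs V(N, i) = max(S_T - K, 0):
  V(3,0) = 76.933900; V(3,1) = 19.342711; V(3,2) = 0.000000; V(3,3) = 0.000000
Backward induction: V(k, i) = exp(-r*dt) * [p * V(k+1, i) + (1-p) * V(k+1, i+1)].
  V(2,0) = exp(-r*dt) * [p*76.933900 + (1-p)*19.342711] = 44.783922
  V(2,1) = exp(-r*dt) * [p*19.342711 + (1-p)*0.000000] = 8.705143
  V(2,2) = exp(-r*dt) * [p*0.000000 + (1-p)*0.000000] = 0.000000
  V(1,0) = exp(-r*dt) * [p*44.783922 + (1-p)*8.705143] = 24.727385
  V(1,1) = exp(-r*dt) * [p*8.705143 + (1-p)*0.000000] = 3.917730
  V(0,0) = exp(-r*dt) * [p*24.727385 + (1-p)*3.917730] = 13.186339

Answer: Price = V(0,0) = 13.1863


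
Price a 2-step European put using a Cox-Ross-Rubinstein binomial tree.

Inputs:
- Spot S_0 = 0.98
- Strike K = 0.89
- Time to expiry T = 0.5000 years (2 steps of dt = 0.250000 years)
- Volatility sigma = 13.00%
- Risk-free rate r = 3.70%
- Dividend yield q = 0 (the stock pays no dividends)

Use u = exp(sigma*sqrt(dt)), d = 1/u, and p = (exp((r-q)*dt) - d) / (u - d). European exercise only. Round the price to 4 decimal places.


Answer: Price = V(0,0) = 0.0057

Derivation:
dt = T/N = 0.250000
u = exp(sigma*sqrt(dt)) = 1.067159; d = 1/u = 0.937067
p = (exp((r-q)*dt) - d) / (u - d) = 0.555189
Discount per step: exp(-r*dt) = 0.990793
Stock lattice S(k, i) with i counting down-moves:
  k=0: S(0,0) = 0.9800
  k=1: S(1,0) = 1.0458; S(1,1) = 0.9183
  k=2: S(2,0) = 1.1161; S(2,1) = 0.9800; S(2,2) = 0.8605
Terminal payoffs V(N, i) = max(K - S_T, 0):
  V(2,0) = 0.000000; V(2,1) = 0.000000; V(2,2) = 0.029466
Backward induction: V(k, i) = exp(-r*dt) * [p * V(k+1, i) + (1-p) * V(k+1, i+1)].
  V(1,0) = exp(-r*dt) * [p*0.000000 + (1-p)*0.000000] = 0.000000
  V(1,1) = exp(-r*dt) * [p*0.000000 + (1-p)*0.029466] = 0.012986
  V(0,0) = exp(-r*dt) * [p*0.000000 + (1-p)*0.012986] = 0.005723


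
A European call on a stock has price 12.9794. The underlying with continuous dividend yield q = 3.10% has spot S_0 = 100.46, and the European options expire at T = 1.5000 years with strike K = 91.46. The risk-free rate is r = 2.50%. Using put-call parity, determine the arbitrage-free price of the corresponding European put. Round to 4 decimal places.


Put-call parity: C - P = S_0 * exp(-qT) - K * exp(-rT).
S_0 * exp(-qT) = 100.4600 * 0.95456456 = 95.89555575
K * exp(-rT) = 91.4600 * 0.96319442 = 88.09376144
P = C - S*exp(-qT) + K*exp(-rT)
P = 12.9794 - 95.89555575 + 88.09376144 = 5.1776

Answer: Put price = 5.1776


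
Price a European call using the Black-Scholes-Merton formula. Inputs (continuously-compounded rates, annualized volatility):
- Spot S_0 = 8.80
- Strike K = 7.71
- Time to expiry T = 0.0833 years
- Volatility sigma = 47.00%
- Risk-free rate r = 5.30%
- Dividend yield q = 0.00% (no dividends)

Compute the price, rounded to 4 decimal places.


d1 = (ln(S/K) + (r - q + 0.5*sigma^2) * T) / (sigma * sqrt(T)) = 1.07518416
d2 = d1 - sigma * sqrt(T) = 0.93953398
exp(-rT) = 0.99559483; exp(-qT) = 1.00000000
C = S_0 * exp(-qT) * N(d1) - K * exp(-rT) * N(d2)
N(d1) = 0.85885386; N(d2) = 0.82627167
C = 8.8000 * 1.00000000 * 0.85885386 - 7.7100 * 0.99559483 * 0.82627167 = 1.2154

Answer: Price = 1.2154


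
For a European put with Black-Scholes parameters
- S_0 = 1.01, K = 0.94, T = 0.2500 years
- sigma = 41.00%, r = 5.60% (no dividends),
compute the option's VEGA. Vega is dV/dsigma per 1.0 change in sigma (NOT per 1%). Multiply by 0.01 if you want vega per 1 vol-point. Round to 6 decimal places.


d1 = 0.5211621199; d2 = 0.3161621199
phi(d1) = 0.3482817464; exp(-qT) = 1.0000000000; exp(-rT) = 0.9860975443
Vega = S * exp(-qT) * phi(d1) * sqrt(T) = 1.0100 * 1.0000000000 * 0.3482817464 * 0.5000000000 = 0.175882

Answer: Vega = 0.175882


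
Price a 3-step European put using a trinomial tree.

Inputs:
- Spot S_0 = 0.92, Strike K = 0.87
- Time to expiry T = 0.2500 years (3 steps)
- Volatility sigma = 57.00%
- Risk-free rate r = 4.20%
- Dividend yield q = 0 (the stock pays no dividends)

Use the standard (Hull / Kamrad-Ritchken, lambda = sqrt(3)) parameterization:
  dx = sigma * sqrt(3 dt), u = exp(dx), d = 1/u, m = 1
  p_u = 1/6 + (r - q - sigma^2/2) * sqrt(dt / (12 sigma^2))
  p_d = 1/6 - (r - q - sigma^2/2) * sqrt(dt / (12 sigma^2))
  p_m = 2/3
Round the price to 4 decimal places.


dt = T/N = 0.083333; dx = sigma*sqrt(3*dt) = 0.285000
u = exp(dx) = 1.329762; d = 1/u = 0.752014
p_u = 0.149057, p_m = 0.666667, p_d = 0.184276
Discount per step: exp(-r*dt) = 0.996506
Stock lattice S(k, j) with j the centered position index:
  k=0: S(0,+0) = 0.9200
  k=1: S(1,-1) = 0.6919; S(1,+0) = 0.9200; S(1,+1) = 1.2234
  k=2: S(2,-2) = 0.5203; S(2,-1) = 0.6919; S(2,+0) = 0.9200; S(2,+1) = 1.2234; S(2,+2) = 1.6268
  k=3: S(3,-3) = 0.3913; S(3,-2) = 0.5203; S(3,-1) = 0.6919; S(3,+0) = 0.9200; S(3,+1) = 1.2234; S(3,+2) = 1.6268; S(3,+3) = 2.1633
Terminal payoffs V(N, j) = max(K - S_T, 0):
  V(3,-3) = 0.478739; V(3,-2) = 0.349717; V(3,-1) = 0.178147; V(3,+0) = 0.000000; V(3,+1) = 0.000000; V(3,+2) = 0.000000; V(3,+3) = 0.000000
Backward induction: V(k, j) = exp(-r*dt) * [p_u * V(k+1, j+1) + p_m * V(k+1, j) + p_d * V(k+1, j-1)]
  V(2,-2) = exp(-r*dt) * [p_u*0.178147 + p_m*0.349717 + p_d*0.478739] = 0.346703
  V(2,-1) = exp(-r*dt) * [p_u*0.000000 + p_m*0.178147 + p_d*0.349717] = 0.182569
  V(2,+0) = exp(-r*dt) * [p_u*0.000000 + p_m*0.000000 + p_d*0.178147] = 0.032714
  V(2,+1) = exp(-r*dt) * [p_u*0.000000 + p_m*0.000000 + p_d*0.000000] = 0.000000
  V(2,+2) = exp(-r*dt) * [p_u*0.000000 + p_m*0.000000 + p_d*0.000000] = 0.000000
  V(1,-1) = exp(-r*dt) * [p_u*0.032714 + p_m*0.182569 + p_d*0.346703] = 0.189813
  V(1,+0) = exp(-r*dt) * [p_u*0.000000 + p_m*0.032714 + p_d*0.182569] = 0.055258
  V(1,+1) = exp(-r*dt) * [p_u*0.000000 + p_m*0.000000 + p_d*0.032714] = 0.006007
  V(0,+0) = exp(-r*dt) * [p_u*0.006007 + p_m*0.055258 + p_d*0.189813] = 0.072458

Answer: Price = V(0,0) = 0.0725


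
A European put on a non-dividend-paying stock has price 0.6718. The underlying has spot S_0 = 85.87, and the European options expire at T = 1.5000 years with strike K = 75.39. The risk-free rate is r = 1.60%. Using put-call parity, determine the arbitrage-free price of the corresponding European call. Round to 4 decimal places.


Answer: Call price = 12.9396

Derivation:
Put-call parity: C - P = S_0 * exp(-qT) - K * exp(-rT).
S_0 * exp(-qT) = 85.8700 * 1.00000000 = 85.87000000
K * exp(-rT) = 75.3900 * 0.97628571 = 73.60217966
C = P + S*exp(-qT) - K*exp(-rT)
C = 0.6718 + 85.87000000 - 73.60217966 = 12.9396


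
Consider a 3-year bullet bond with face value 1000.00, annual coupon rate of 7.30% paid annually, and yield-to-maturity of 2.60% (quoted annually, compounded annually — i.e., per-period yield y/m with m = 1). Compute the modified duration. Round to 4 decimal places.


Coupon per period c = face * coupon_rate / m = 73.000000
Periods per year m = 1; per-period yield y/m = 0.026000
Number of cashflows N = 3
Cashflows (t years, CF_t, discount factor 1/(1+y/m)^(m*t), PV):
  t = 1.0000: CF_t = 73.000000, DF = 0.974659, PV = 71.150097
  t = 2.0000: CF_t = 73.000000, DF = 0.949960, PV = 69.347074
  t = 3.0000: CF_t = 1073.000000, DF = 0.925887, PV = 993.476594
Price P = sum_t PV_t = 1133.973765
First compute Macaulay numerator sum_t t * PV_t:
  t * PV_t at t = 1.0000: 71.150097
  t * PV_t at t = 2.0000: 138.694147
  t * PV_t at t = 3.0000: 2980.429781
Macaulay duration D = 3190.274026 / 1133.973765 = 2.813358
Modified duration = D / (1 + y/m) = 2.813358 / (1 + 0.026000) = 2.742064

Answer: Modified duration = 2.7421


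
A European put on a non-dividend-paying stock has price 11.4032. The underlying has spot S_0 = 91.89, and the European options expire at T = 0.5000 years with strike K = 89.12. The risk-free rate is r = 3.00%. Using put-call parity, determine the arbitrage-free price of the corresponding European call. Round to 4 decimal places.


Answer: Call price = 15.5000

Derivation:
Put-call parity: C - P = S_0 * exp(-qT) - K * exp(-rT).
S_0 * exp(-qT) = 91.8900 * 1.00000000 = 91.89000000
K * exp(-rT) = 89.1200 * 0.98511194 = 87.79317606
C = P + S*exp(-qT) - K*exp(-rT)
C = 11.4032 + 91.89000000 - 87.79317606 = 15.5000


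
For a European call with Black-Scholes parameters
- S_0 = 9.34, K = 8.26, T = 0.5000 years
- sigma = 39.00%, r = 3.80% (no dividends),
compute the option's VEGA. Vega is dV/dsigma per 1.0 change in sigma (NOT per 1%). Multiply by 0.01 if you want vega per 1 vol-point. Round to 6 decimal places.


d1 = 0.6523755005; d2 = 0.3766038558
phi(d1) = 0.3224731410; exp(-qT) = 1.0000000000; exp(-rT) = 0.9811793622
Vega = S * exp(-qT) * phi(d1) * sqrt(T) = 9.3400 * 1.0000000000 * 0.3224731410 * 0.7071067812 = 2.129734

Answer: Vega = 2.129734


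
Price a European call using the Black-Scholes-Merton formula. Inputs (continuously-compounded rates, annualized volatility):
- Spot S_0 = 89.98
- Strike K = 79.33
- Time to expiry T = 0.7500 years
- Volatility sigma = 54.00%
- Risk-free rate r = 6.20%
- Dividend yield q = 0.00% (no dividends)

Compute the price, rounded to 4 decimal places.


d1 = (ln(S/K) + (r - q + 0.5*sigma^2) * T) / (sigma * sqrt(T)) = 0.60262764
d2 = d1 - sigma * sqrt(T) = 0.13497392
exp(-rT) = 0.95456456; exp(-qT) = 1.00000000
C = S_0 * exp(-qT) * N(d1) - K * exp(-rT) * N(d2)
N(d1) = 0.72662179; N(d2) = 0.55368375
C = 89.9800 * 1.00000000 * 0.72662179 - 79.3300 * 0.95456456 * 0.55368375 = 23.4534

Answer: Price = 23.4534


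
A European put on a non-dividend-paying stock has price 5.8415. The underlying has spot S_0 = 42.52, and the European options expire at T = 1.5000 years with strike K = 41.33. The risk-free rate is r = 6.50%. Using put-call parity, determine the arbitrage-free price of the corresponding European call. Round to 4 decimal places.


Answer: Call price = 10.8710

Derivation:
Put-call parity: C - P = S_0 * exp(-qT) - K * exp(-rT).
S_0 * exp(-qT) = 42.5200 * 1.00000000 = 42.52000000
K * exp(-rT) = 41.3300 * 0.90710234 = 37.49053978
C = P + S*exp(-qT) - K*exp(-rT)
C = 5.8415 + 42.52000000 - 37.49053978 = 10.8710


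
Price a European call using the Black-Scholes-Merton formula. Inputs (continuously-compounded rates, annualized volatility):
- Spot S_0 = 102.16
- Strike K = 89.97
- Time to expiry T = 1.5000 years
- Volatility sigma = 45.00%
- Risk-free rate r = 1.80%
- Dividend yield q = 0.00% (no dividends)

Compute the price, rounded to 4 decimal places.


Answer: Price = 28.6684

Derivation:
d1 = (ln(S/K) + (r - q + 0.5*sigma^2) * T) / (sigma * sqrt(T)) = 0.55510687
d2 = d1 - sigma * sqrt(T) = 0.00397168
exp(-rT) = 0.97336124; exp(-qT) = 1.00000000
C = S_0 * exp(-qT) * N(d1) - K * exp(-rT) * N(d2)
N(d1) = 0.71058922; N(d2) = 0.50158447
C = 102.1600 * 1.00000000 * 0.71058922 - 89.9700 * 0.97336124 * 0.50158447 = 28.6684


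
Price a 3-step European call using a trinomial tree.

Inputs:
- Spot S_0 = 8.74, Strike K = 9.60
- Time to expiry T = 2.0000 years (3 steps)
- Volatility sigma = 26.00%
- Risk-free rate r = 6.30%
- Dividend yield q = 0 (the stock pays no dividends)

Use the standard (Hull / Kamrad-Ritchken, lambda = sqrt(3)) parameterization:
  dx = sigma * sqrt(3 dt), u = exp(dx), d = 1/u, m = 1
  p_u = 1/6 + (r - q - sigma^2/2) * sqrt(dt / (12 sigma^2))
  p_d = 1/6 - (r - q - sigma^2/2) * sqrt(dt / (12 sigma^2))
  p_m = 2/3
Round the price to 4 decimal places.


dt = T/N = 0.666667; dx = sigma*sqrt(3*dt) = 0.367696
u = exp(dx) = 1.444402; d = 1/u = 0.692328
p_u = 0.193138, p_m = 0.666667, p_d = 0.140195
Discount per step: exp(-r*dt) = 0.958870
Stock lattice S(k, j) with j the centered position index:
  k=0: S(0,+0) = 8.7400
  k=1: S(1,-1) = 6.0509; S(1,+0) = 8.7400; S(1,+1) = 12.6241
  k=2: S(2,-2) = 4.1892; S(2,-1) = 6.0509; S(2,+0) = 8.7400; S(2,+1) = 12.6241; S(2,+2) = 18.2342
  k=3: S(3,-3) = 2.9003; S(3,-2) = 4.1892; S(3,-1) = 6.0509; S(3,+0) = 8.7400; S(3,+1) = 12.6241; S(3,+2) = 18.2342; S(3,+3) = 26.3376
Terminal payoffs V(N, j) = max(S_T - K, 0):
  V(3,-3) = 0.000000; V(3,-2) = 0.000000; V(3,-1) = 0.000000; V(3,+0) = 0.000000; V(3,+1) = 3.024075; V(3,+2) = 8.634242; V(3,+3) = 16.737579
Backward induction: V(k, j) = exp(-r*dt) * [p_u * V(k+1, j+1) + p_m * V(k+1, j) + p_d * V(k+1, j-1)]
  V(2,-2) = exp(-r*dt) * [p_u*0.000000 + p_m*0.000000 + p_d*0.000000] = 0.000000
  V(2,-1) = exp(-r*dt) * [p_u*0.000000 + p_m*0.000000 + p_d*0.000000] = 0.000000
  V(2,+0) = exp(-r*dt) * [p_u*3.024075 + p_m*0.000000 + p_d*0.000000] = 0.560041
  V(2,+1) = exp(-r*dt) * [p_u*8.634242 + p_m*3.024075 + p_d*0.000000] = 3.532140
  V(2,+2) = exp(-r*dt) * [p_u*16.737579 + p_m*8.634242 + p_d*3.024075] = 9.025633
  V(1,-1) = exp(-r*dt) * [p_u*0.560041 + p_m*0.000000 + p_d*0.000000] = 0.103716
  V(1,+0) = exp(-r*dt) * [p_u*3.532140 + p_m*0.560041 + p_d*0.000000] = 1.012135
  V(1,+1) = exp(-r*dt) * [p_u*9.025633 + p_m*3.532140 + p_d*0.560041] = 4.004687
  V(0,+0) = exp(-r*dt) * [p_u*4.004687 + p_m*1.012135 + p_d*0.103716] = 1.402591

Answer: Price = V(0,0) = 1.4026


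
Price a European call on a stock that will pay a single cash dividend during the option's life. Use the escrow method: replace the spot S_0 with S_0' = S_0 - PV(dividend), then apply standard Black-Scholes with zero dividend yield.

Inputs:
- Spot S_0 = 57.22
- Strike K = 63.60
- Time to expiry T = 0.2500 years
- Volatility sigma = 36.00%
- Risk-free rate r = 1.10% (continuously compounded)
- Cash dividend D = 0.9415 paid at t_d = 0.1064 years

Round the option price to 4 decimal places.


PV(D) = D * exp(-r * t_d) = 0.9415 * 0.99883028 = 0.94039871
S_0' = S_0 - PV(D) = 57.2200 - 0.94039871 = 56.27960129
d1 = (ln(S_0'/K) + (r + sigma^2/2)*T) / (sigma*sqrt(T)) = -0.57406290
d2 = d1 - sigma*sqrt(T) = -0.75406290
exp(-rT) = 0.99725378
N(d1) = 0.28296262; N(d2) = 0.22540573
C = S_0' * N(d1) - K * exp(-rT) * N(d2) = 56.27960129 * 0.28296262 - 63.6000 * 0.99725378 * 0.22540573 = 1.6286

Answer: Price = 1.6286


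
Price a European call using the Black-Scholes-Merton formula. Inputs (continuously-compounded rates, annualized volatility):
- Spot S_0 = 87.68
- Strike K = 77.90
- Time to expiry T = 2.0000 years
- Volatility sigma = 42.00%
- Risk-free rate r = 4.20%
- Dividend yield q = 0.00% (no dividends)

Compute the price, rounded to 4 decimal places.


d1 = (ln(S/K) + (r - q + 0.5*sigma^2) * T) / (sigma * sqrt(T)) = 0.63752052
d2 = d1 - sigma * sqrt(T) = 0.04355083
exp(-rT) = 0.91943126; exp(-qT) = 1.00000000
C = S_0 * exp(-qT) * N(d1) - K * exp(-rT) * N(d2)
N(d1) = 0.73810708; N(d2) = 0.51736877
C = 87.6800 * 1.00000000 * 0.73810708 - 77.9000 * 0.91943126 * 0.51736877 = 27.6614

Answer: Price = 27.6614


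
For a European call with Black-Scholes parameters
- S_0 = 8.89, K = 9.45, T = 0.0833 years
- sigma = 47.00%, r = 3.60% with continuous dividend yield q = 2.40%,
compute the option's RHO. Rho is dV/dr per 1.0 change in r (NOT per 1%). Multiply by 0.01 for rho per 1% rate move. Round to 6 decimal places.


Answer: Rho = 0.239176

Derivation:
d1 = -0.3751385278; d2 = -0.5107887029
phi(d1) = 0.3718357737; exp(-qT) = 0.9980027971; exp(-rT) = 0.9970056919
N(d2) = 0.3047495103
Rho = K*T*exp(-rT)*N(d2) = 9.4500 * 0.0833 * 0.9970056919 * 0.3047495103 = 0.239176


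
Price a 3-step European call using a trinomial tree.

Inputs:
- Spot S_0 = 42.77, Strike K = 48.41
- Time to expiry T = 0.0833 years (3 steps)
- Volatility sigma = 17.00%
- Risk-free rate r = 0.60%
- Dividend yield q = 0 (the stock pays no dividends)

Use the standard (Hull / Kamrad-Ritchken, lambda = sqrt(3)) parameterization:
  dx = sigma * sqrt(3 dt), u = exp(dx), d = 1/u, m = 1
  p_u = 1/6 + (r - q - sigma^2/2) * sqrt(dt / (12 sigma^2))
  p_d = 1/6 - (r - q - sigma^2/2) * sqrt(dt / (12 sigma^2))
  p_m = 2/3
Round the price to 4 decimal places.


dt = T/N = 0.027767; dx = sigma*sqrt(3*dt) = 0.049065
u = exp(dx) = 1.050289; d = 1/u = 0.952119
p_u = 0.164276, p_m = 0.666667, p_d = 0.169058
Discount per step: exp(-r*dt) = 0.999833
Stock lattice S(k, j) with j the centered position index:
  k=0: S(0,+0) = 42.7700
  k=1: S(1,-1) = 40.7221; S(1,+0) = 42.7700; S(1,+1) = 44.9208
  k=2: S(2,-2) = 38.7723; S(2,-1) = 40.7221; S(2,+0) = 42.7700; S(2,+1) = 44.9208; S(2,+2) = 47.1798
  k=3: S(3,-3) = 36.9159; S(3,-2) = 38.7723; S(3,-1) = 40.7221; S(3,+0) = 42.7700; S(3,+1) = 44.9208; S(3,+2) = 47.1798; S(3,+3) = 49.5525
Terminal payoffs V(N, j) = max(S_T - K, 0):
  V(3,-3) = 0.000000; V(3,-2) = 0.000000; V(3,-1) = 0.000000; V(3,+0) = 0.000000; V(3,+1) = 0.000000; V(3,+2) = 0.000000; V(3,+3) = 1.142454
Backward induction: V(k, j) = exp(-r*dt) * [p_u * V(k+1, j+1) + p_m * V(k+1, j) + p_d * V(k+1, j-1)]
  V(2,-2) = exp(-r*dt) * [p_u*0.000000 + p_m*0.000000 + p_d*0.000000] = 0.000000
  V(2,-1) = exp(-r*dt) * [p_u*0.000000 + p_m*0.000000 + p_d*0.000000] = 0.000000
  V(2,+0) = exp(-r*dt) * [p_u*0.000000 + p_m*0.000000 + p_d*0.000000] = 0.000000
  V(2,+1) = exp(-r*dt) * [p_u*0.000000 + p_m*0.000000 + p_d*0.000000] = 0.000000
  V(2,+2) = exp(-r*dt) * [p_u*1.142454 + p_m*0.000000 + p_d*0.000000] = 0.187646
  V(1,-1) = exp(-r*dt) * [p_u*0.000000 + p_m*0.000000 + p_d*0.000000] = 0.000000
  V(1,+0) = exp(-r*dt) * [p_u*0.000000 + p_m*0.000000 + p_d*0.000000] = 0.000000
  V(1,+1) = exp(-r*dt) * [p_u*0.187646 + p_m*0.000000 + p_d*0.000000] = 0.030821
  V(0,+0) = exp(-r*dt) * [p_u*0.030821 + p_m*0.000000 + p_d*0.000000] = 0.005062

Answer: Price = V(0,0) = 0.0051


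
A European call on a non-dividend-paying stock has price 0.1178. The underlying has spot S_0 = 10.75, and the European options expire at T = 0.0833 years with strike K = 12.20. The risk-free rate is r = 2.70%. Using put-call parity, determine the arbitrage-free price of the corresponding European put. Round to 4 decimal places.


Answer: Put price = 1.5404

Derivation:
Put-call parity: C - P = S_0 * exp(-qT) - K * exp(-rT).
S_0 * exp(-qT) = 10.7500 * 1.00000000 = 10.75000000
K * exp(-rT) = 12.2000 * 0.99775343 = 12.17259181
P = C - S*exp(-qT) + K*exp(-rT)
P = 0.1178 - 10.75000000 + 12.17259181 = 1.5404


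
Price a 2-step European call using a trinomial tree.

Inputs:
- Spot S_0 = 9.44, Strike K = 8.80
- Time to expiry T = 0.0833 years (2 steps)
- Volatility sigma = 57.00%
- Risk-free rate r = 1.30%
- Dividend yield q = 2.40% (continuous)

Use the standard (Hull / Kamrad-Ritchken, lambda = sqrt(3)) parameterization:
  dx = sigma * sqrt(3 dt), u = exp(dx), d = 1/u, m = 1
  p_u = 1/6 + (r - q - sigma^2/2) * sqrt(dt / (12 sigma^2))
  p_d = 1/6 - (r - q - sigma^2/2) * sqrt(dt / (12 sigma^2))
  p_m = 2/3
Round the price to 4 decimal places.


dt = T/N = 0.041650; dx = sigma*sqrt(3*dt) = 0.201485
u = exp(dx) = 1.223218; d = 1/u = 0.817516
p_u = 0.148739, p_m = 0.666667, p_d = 0.184594
Discount per step: exp(-r*dt) = 0.999459
Stock lattice S(k, j) with j the centered position index:
  k=0: S(0,+0) = 9.4400
  k=1: S(1,-1) = 7.7173; S(1,+0) = 9.4400; S(1,+1) = 11.5472
  k=2: S(2,-2) = 6.3091; S(2,-1) = 7.7173; S(2,+0) = 9.4400; S(2,+1) = 11.5472; S(2,+2) = 14.1247
Terminal payoffs V(N, j) = max(S_T - K, 0):
  V(2,-2) = 0.000000; V(2,-1) = 0.000000; V(2,+0) = 0.640000; V(2,+1) = 2.747178; V(2,+2) = 5.324717
Backward induction: V(k, j) = exp(-r*dt) * [p_u * V(k+1, j+1) + p_m * V(k+1, j) + p_d * V(k+1, j-1)]
  V(1,-1) = exp(-r*dt) * [p_u*0.640000 + p_m*0.000000 + p_d*0.000000] = 0.095142
  V(1,+0) = exp(-r*dt) * [p_u*2.747178 + p_m*0.640000 + p_d*0.000000] = 0.834828
  V(1,+1) = exp(-r*dt) * [p_u*5.324717 + p_m*2.747178 + p_d*0.640000] = 2.740103
  V(0,+0) = exp(-r*dt) * [p_u*2.740103 + p_m*0.834828 + p_d*0.095142] = 0.981144

Answer: Price = V(0,0) = 0.9811


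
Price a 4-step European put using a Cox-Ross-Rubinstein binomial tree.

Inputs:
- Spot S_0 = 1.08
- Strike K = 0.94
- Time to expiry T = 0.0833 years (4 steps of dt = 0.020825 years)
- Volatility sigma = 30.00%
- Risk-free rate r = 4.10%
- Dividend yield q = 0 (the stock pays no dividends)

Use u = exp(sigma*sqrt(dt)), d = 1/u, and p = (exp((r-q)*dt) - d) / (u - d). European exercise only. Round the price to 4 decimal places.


Answer: Price = V(0,0) = 0.0020

Derivation:
dt = T/N = 0.020825
u = exp(sigma*sqrt(dt)) = 1.044243; d = 1/u = 0.957631
p = (exp((r-q)*dt) - d) / (u - d) = 0.499041
Discount per step: exp(-r*dt) = 0.999147
Stock lattice S(k, i) with i counting down-moves:
  k=0: S(0,0) = 1.0800
  k=1: S(1,0) = 1.1278; S(1,1) = 1.0342
  k=2: S(2,0) = 1.1777; S(2,1) = 1.0800; S(2,2) = 0.9904
  k=3: S(3,0) = 1.2298; S(3,1) = 1.1278; S(3,2) = 1.0342; S(3,3) = 0.9485
  k=4: S(4,0) = 1.2842; S(4,1) = 1.1777; S(4,2) = 1.0800; S(4,3) = 0.9904; S(4,4) = 0.9083
Terminal payoffs V(N, i) = max(K - S_T, 0):
  V(4,0) = 0.000000; V(4,1) = 0.000000; V(4,2) = 0.000000; V(4,3) = 0.000000; V(4,4) = 0.031726
Backward induction: V(k, i) = exp(-r*dt) * [p * V(k+1, i) + (1-p) * V(k+1, i+1)].
  V(3,0) = exp(-r*dt) * [p*0.000000 + (1-p)*0.000000] = 0.000000
  V(3,1) = exp(-r*dt) * [p*0.000000 + (1-p)*0.000000] = 0.000000
  V(3,2) = exp(-r*dt) * [p*0.000000 + (1-p)*0.000000] = 0.000000
  V(3,3) = exp(-r*dt) * [p*0.000000 + (1-p)*0.031726] = 0.015880
  V(2,0) = exp(-r*dt) * [p*0.000000 + (1-p)*0.000000] = 0.000000
  V(2,1) = exp(-r*dt) * [p*0.000000 + (1-p)*0.000000] = 0.000000
  V(2,2) = exp(-r*dt) * [p*0.000000 + (1-p)*0.015880] = 0.007948
  V(1,0) = exp(-r*dt) * [p*0.000000 + (1-p)*0.000000] = 0.000000
  V(1,1) = exp(-r*dt) * [p*0.000000 + (1-p)*0.007948] = 0.003978
  V(0,0) = exp(-r*dt) * [p*0.000000 + (1-p)*0.003978] = 0.001991


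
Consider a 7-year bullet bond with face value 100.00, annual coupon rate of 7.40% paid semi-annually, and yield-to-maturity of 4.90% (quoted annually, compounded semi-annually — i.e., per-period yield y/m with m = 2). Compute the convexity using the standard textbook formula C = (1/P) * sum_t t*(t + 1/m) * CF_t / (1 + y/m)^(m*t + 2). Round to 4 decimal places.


Coupon per period c = face * coupon_rate / m = 3.700000
Periods per year m = 2; per-period yield y/m = 0.024500
Number of cashflows N = 14
Cashflows (t years, CF_t, discount factor 1/(1+y/m)^(m*t), PV):
  t = 0.5000: CF_t = 3.700000, DF = 0.976086, PV = 3.611518
  t = 1.0000: CF_t = 3.700000, DF = 0.952744, PV = 3.525152
  t = 1.5000: CF_t = 3.700000, DF = 0.929960, PV = 3.440851
  t = 2.0000: CF_t = 3.700000, DF = 0.907721, PV = 3.358566
  t = 2.5000: CF_t = 3.700000, DF = 0.886013, PV = 3.278249
  t = 3.0000: CF_t = 3.700000, DF = 0.864825, PV = 3.199852
  t = 3.5000: CF_t = 3.700000, DF = 0.844143, PV = 3.123331
  t = 4.0000: CF_t = 3.700000, DF = 0.823957, PV = 3.048639
  t = 4.5000: CF_t = 3.700000, DF = 0.804252, PV = 2.975734
  t = 5.0000: CF_t = 3.700000, DF = 0.785019, PV = 2.904572
  t = 5.5000: CF_t = 3.700000, DF = 0.766246, PV = 2.835111
  t = 6.0000: CF_t = 3.700000, DF = 0.747922, PV = 2.767312
  t = 6.5000: CF_t = 3.700000, DF = 0.730036, PV = 2.701134
  t = 7.0000: CF_t = 103.700000, DF = 0.712578, PV = 73.894358
Price P = sum_t PV_t = 114.664378
Convexity numerator sum_t t*(t + 1/m) * CF_t / (1+y/m)^(m*t + 2):
  t = 0.5000: term = 1.720425
  t = 1.0000: term = 5.037849
  t = 1.5000: term = 9.834746
  t = 2.0000: term = 15.999262
  t = 2.5000: term = 23.424981
  t = 3.0000: term = 32.010711
  t = 3.5000: term = 41.660271
  t = 4.0000: term = 52.282290
  t = 4.5000: term = 63.790007
  t = 5.0000: term = 76.101088
  t = 5.5000: term = 89.137438
  t = 6.0000: term = 102.825032
  t = 6.5000: term = 117.093741
  t = 7.0000: term = 3696.125049
Convexity = (1/P) * sum = 4327.042891 / 114.664378 = 37.736592

Answer: Convexity = 37.7366


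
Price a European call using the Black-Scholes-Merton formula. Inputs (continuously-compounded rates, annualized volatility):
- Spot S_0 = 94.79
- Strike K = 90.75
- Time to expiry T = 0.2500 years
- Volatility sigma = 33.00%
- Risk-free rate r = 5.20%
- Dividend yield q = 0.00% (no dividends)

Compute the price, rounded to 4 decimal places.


Answer: Price = 9.0189

Derivation:
d1 = (ln(S/K) + (r - q + 0.5*sigma^2) * T) / (sigma * sqrt(T)) = 0.42526027
d2 = d1 - sigma * sqrt(T) = 0.26026027
exp(-rT) = 0.98708414; exp(-qT) = 1.00000000
C = S_0 * exp(-qT) * N(d1) - K * exp(-rT) * N(d2)
N(d1) = 0.66467653; N(d2) = 0.60266849
C = 94.7900 * 1.00000000 * 0.66467653 - 90.7500 * 0.98708414 * 0.60266849 = 9.0189


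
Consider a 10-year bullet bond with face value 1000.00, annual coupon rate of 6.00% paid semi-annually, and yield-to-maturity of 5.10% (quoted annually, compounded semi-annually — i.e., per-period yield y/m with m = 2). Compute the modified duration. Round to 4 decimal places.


Coupon per period c = face * coupon_rate / m = 30.000000
Periods per year m = 2; per-period yield y/m = 0.025500
Number of cashflows N = 20
Cashflows (t years, CF_t, discount factor 1/(1+y/m)^(m*t), PV):
  t = 0.5000: CF_t = 30.000000, DF = 0.975134, PV = 29.254022
  t = 1.0000: CF_t = 30.000000, DF = 0.950886, PV = 28.526594
  t = 1.5000: CF_t = 30.000000, DF = 0.927242, PV = 27.817254
  t = 2.0000: CF_t = 30.000000, DF = 0.904185, PV = 27.125553
  t = 2.5000: CF_t = 30.000000, DF = 0.881702, PV = 26.451051
  t = 3.0000: CF_t = 30.000000, DF = 0.859777, PV = 25.793321
  t = 3.5000: CF_t = 30.000000, DF = 0.838398, PV = 25.151947
  t = 4.0000: CF_t = 30.000000, DF = 0.817551, PV = 24.526520
  t = 4.5000: CF_t = 30.000000, DF = 0.797222, PV = 23.916646
  t = 5.0000: CF_t = 30.000000, DF = 0.777398, PV = 23.321936
  t = 5.5000: CF_t = 30.000000, DF = 0.758067, PV = 22.742015
  t = 6.0000: CF_t = 30.000000, DF = 0.739217, PV = 22.176514
  t = 6.5000: CF_t = 30.000000, DF = 0.720836, PV = 21.625075
  t = 7.0000: CF_t = 30.000000, DF = 0.702912, PV = 21.087347
  t = 7.5000: CF_t = 30.000000, DF = 0.685433, PV = 20.562991
  t = 8.0000: CF_t = 30.000000, DF = 0.668389, PV = 20.051673
  t = 8.5000: CF_t = 30.000000, DF = 0.651769, PV = 19.553070
  t = 9.0000: CF_t = 30.000000, DF = 0.635562, PV = 19.066865
  t = 9.5000: CF_t = 30.000000, DF = 0.619758, PV = 18.592750
  t = 10.0000: CF_t = 1030.000000, DF = 0.604347, PV = 622.477891
Price P = sum_t PV_t = 1069.821035
First compute Macaulay numerator sum_t t * PV_t:
  t * PV_t at t = 0.5000: 14.627011
  t * PV_t at t = 1.0000: 28.526594
  t * PV_t at t = 1.5000: 41.725881
  t * PV_t at t = 2.0000: 54.251105
  t * PV_t at t = 2.5000: 66.127627
  t * PV_t at t = 3.0000: 77.379964
  t * PV_t at t = 3.5000: 88.031813
  t * PV_t at t = 4.0000: 98.106081
  t * PV_t at t = 4.5000: 107.624906
  t * PV_t at t = 5.0000: 116.609682
  t * PV_t at t = 5.5000: 125.081083
  t * PV_t at t = 6.0000: 133.059084
  t * PV_t at t = 6.5000: 140.562985
  t * PV_t at t = 7.0000: 147.611430
  t * PV_t at t = 7.5000: 154.222432
  t * PV_t at t = 8.0000: 160.413386
  t * PV_t at t = 8.5000: 166.201095
  t * PV_t at t = 9.0000: 171.601784
  t * PV_t at t = 9.5000: 176.631123
  t * PV_t at t = 10.0000: 6224.778906
Macaulay duration D = 8293.173974 / 1069.821035 = 7.751926
Modified duration = D / (1 + y/m) = 7.751926 / (1 + 0.025500) = 7.559168

Answer: Modified duration = 7.5592


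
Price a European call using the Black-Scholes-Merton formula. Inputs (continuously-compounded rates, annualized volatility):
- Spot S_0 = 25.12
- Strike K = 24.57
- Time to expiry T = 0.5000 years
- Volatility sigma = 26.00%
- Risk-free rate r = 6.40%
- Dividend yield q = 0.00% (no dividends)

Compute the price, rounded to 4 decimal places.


Answer: Price = 2.5301

Derivation:
d1 = (ln(S/K) + (r - q + 0.5*sigma^2) * T) / (sigma * sqrt(T)) = 0.38639662
d2 = d1 - sigma * sqrt(T) = 0.20254886
exp(-rT) = 0.96850658; exp(-qT) = 1.00000000
C = S_0 * exp(-qT) * N(d1) - K * exp(-rT) * N(d2)
N(d1) = 0.65039853; N(d2) = 0.58025617
C = 25.1200 * 1.00000000 * 0.65039853 - 24.5700 * 0.96850658 * 0.58025617 = 2.5301


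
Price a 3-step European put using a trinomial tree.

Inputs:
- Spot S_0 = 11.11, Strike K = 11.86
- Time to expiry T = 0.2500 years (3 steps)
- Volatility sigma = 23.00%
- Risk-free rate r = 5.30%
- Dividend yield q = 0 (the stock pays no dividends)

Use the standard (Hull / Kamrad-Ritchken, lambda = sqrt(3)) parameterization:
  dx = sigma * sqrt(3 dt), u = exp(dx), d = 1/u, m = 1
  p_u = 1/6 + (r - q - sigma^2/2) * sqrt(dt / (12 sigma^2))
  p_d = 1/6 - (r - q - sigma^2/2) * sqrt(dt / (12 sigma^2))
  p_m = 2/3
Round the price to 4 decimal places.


dt = T/N = 0.083333; dx = sigma*sqrt(3*dt) = 0.115000
u = exp(dx) = 1.121873; d = 1/u = 0.891366
p_u = 0.176286, p_m = 0.666667, p_d = 0.157047
Discount per step: exp(-r*dt) = 0.995593
Stock lattice S(k, j) with j the centered position index:
  k=0: S(0,+0) = 11.1100
  k=1: S(1,-1) = 9.9031; S(1,+0) = 11.1100; S(1,+1) = 12.4640
  k=2: S(2,-2) = 8.8273; S(2,-1) = 9.9031; S(2,+0) = 11.1100; S(2,+1) = 12.4640; S(2,+2) = 13.9830
  k=3: S(3,-3) = 7.8683; S(3,-2) = 8.8273; S(3,-1) = 9.9031; S(3,+0) = 11.1100; S(3,+1) = 12.4640; S(3,+2) = 13.9830; S(3,+3) = 15.6872
Terminal payoffs V(N, j) = max(K - S_T, 0):
  V(3,-3) = 3.991672; V(3,-2) = 3.032732; V(3,-1) = 1.956922; V(3,+0) = 0.750000; V(3,+1) = 0.000000; V(3,+2) = 0.000000; V(3,+3) = 0.000000
Backward induction: V(k, j) = exp(-r*dt) * [p_u * V(k+1, j+1) + p_m * V(k+1, j) + p_d * V(k+1, j-1)]
  V(2,-2) = exp(-r*dt) * [p_u*1.956922 + p_m*3.032732 + p_d*3.991672] = 2.980487
  V(2,-1) = exp(-r*dt) * [p_u*0.750000 + p_m*1.956922 + p_d*3.032732] = 1.904680
  V(2,+0) = exp(-r*dt) * [p_u*0.000000 + p_m*0.750000 + p_d*1.956922] = 0.803771
  V(2,+1) = exp(-r*dt) * [p_u*0.000000 + p_m*0.000000 + p_d*0.750000] = 0.117266
  V(2,+2) = exp(-r*dt) * [p_u*0.000000 + p_m*0.000000 + p_d*0.000000] = 0.000000
  V(1,-1) = exp(-r*dt) * [p_u*0.803771 + p_m*1.904680 + p_d*2.980487] = 1.871274
  V(1,+0) = exp(-r*dt) * [p_u*0.117266 + p_m*0.803771 + p_d*1.904680] = 0.851874
  V(1,+1) = exp(-r*dt) * [p_u*0.000000 + p_m*0.117266 + p_d*0.803771] = 0.203507
  V(0,+0) = exp(-r*dt) * [p_u*0.203507 + p_m*0.851874 + p_d*1.871274] = 0.893713

Answer: Price = V(0,0) = 0.8937


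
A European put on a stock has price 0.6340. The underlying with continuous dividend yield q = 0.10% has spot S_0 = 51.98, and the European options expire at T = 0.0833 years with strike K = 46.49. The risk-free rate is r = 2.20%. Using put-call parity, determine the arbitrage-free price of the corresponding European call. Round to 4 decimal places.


Put-call parity: C - P = S_0 * exp(-qT) - K * exp(-rT).
S_0 * exp(-qT) = 51.9800 * 0.99991670 = 51.97567025
K * exp(-rT) = 46.4900 * 0.99816908 = 46.40488044
C = P + S*exp(-qT) - K*exp(-rT)
C = 0.6340 + 51.97567025 - 46.40488044 = 6.2048

Answer: Call price = 6.2048


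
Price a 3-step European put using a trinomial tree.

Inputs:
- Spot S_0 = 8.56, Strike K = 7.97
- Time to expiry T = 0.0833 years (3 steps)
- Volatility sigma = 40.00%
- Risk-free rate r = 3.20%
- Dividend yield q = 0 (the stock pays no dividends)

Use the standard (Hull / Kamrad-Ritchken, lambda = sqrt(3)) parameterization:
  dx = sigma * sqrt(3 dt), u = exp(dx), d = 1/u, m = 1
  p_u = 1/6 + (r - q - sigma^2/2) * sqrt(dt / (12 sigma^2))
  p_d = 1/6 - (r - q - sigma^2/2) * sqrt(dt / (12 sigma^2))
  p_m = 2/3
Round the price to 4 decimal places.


dt = T/N = 0.027767; dx = sigma*sqrt(3*dt) = 0.115447
u = exp(dx) = 1.122375; d = 1/u = 0.890968
p_u = 0.160894, p_m = 0.666667, p_d = 0.172439
Discount per step: exp(-r*dt) = 0.999112
Stock lattice S(k, j) with j the centered position index:
  k=0: S(0,+0) = 8.5600
  k=1: S(1,-1) = 7.6267; S(1,+0) = 8.5600; S(1,+1) = 9.6075
  k=2: S(2,-2) = 6.7951; S(2,-1) = 7.6267; S(2,+0) = 8.5600; S(2,+1) = 9.6075; S(2,+2) = 10.7833
  k=3: S(3,-3) = 6.0542; S(3,-2) = 6.7951; S(3,-1) = 7.6267; S(3,+0) = 8.5600; S(3,+1) = 9.6075; S(3,+2) = 10.7833; S(3,+3) = 12.1029
Terminal payoffs V(N, j) = max(K - S_T, 0):
  V(3,-3) = 1.915757; V(3,-2) = 1.174869; V(3,-1) = 0.343315; V(3,+0) = 0.000000; V(3,+1) = 0.000000; V(3,+2) = 0.000000; V(3,+3) = 0.000000
Backward induction: V(k, j) = exp(-r*dt) * [p_u * V(k+1, j+1) + p_m * V(k+1, j) + p_d * V(k+1, j-1)]
  V(2,-2) = exp(-r*dt) * [p_u*0.343315 + p_m*1.174869 + p_d*1.915757] = 1.167797
  V(2,-1) = exp(-r*dt) * [p_u*0.000000 + p_m*0.343315 + p_d*1.174869] = 0.431087
  V(2,+0) = exp(-r*dt) * [p_u*0.000000 + p_m*0.000000 + p_d*0.343315] = 0.059148
  V(2,+1) = exp(-r*dt) * [p_u*0.000000 + p_m*0.000000 + p_d*0.000000] = 0.000000
  V(2,+2) = exp(-r*dt) * [p_u*0.000000 + p_m*0.000000 + p_d*0.000000] = 0.000000
  V(1,-1) = exp(-r*dt) * [p_u*0.059148 + p_m*0.431087 + p_d*1.167797] = 0.497839
  V(1,+0) = exp(-r*dt) * [p_u*0.000000 + p_m*0.059148 + p_d*0.431087] = 0.113667
  V(1,+1) = exp(-r*dt) * [p_u*0.000000 + p_m*0.000000 + p_d*0.059148] = 0.010190
  V(0,+0) = exp(-r*dt) * [p_u*0.010190 + p_m*0.113667 + p_d*0.497839] = 0.163120

Answer: Price = V(0,0) = 0.1631


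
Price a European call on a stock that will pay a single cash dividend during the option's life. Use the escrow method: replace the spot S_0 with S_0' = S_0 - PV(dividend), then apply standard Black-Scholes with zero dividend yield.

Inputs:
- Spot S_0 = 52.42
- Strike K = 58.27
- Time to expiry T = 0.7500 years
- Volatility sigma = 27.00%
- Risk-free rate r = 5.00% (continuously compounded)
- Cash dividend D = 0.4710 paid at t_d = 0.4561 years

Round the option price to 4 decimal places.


Answer: Price = 3.2167

Derivation:
PV(D) = D * exp(-r * t_d) = 0.4710 * 0.97745307 = 0.46038040
S_0' = S_0 - PV(D) = 52.4200 - 0.46038040 = 51.95961960
d1 = (ln(S_0'/K) + (r + sigma^2/2)*T) / (sigma*sqrt(T)) = -0.21290544
d2 = d1 - sigma*sqrt(T) = -0.44673230
exp(-rT) = 0.96319442
N(d1) = 0.41570036; N(d2) = 0.32753418
C = S_0' * N(d1) - K * exp(-rT) * N(d2) = 51.95961960 * 0.41570036 - 58.2700 * 0.96319442 * 0.32753418 = 3.2167


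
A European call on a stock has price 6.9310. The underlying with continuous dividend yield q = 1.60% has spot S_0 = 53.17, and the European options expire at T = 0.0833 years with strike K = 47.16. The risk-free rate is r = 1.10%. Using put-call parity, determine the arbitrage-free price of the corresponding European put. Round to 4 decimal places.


Put-call parity: C - P = S_0 * exp(-qT) - K * exp(-rT).
S_0 * exp(-qT) = 53.1700 * 0.99866809 = 53.09918223
K * exp(-rT) = 47.1600 * 0.99908412 = 47.11680708
P = C - S*exp(-qT) + K*exp(-rT)
P = 6.9310 - 53.09918223 + 47.11680708 = 0.9486

Answer: Put price = 0.9486
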